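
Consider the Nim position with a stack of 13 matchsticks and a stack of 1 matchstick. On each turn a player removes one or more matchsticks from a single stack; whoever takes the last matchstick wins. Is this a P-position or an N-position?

N-position

In binary:
  1101  (13)
  0001  (1)
  ----
  1100  (12)
The nim-sum is 12 ≠ 0, so this is an N-position: the player to move can win.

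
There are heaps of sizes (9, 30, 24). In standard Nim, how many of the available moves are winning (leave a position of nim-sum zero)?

Compute the nim-sum pairwise:
9 ⊕ 30 = 23
23 ⊕ 24 = 15
The overall nim-sum is X = 15. A heap of size p has a winning move iff p XOR X < p (reduce it to p XOR X).
  9: 9 XOR 15 = 6 < 9 — winning move (to 6).
  30: 30 XOR 15 = 17 < 30 — winning move (to 17).
  24: 24 XOR 15 = 23 < 24 — winning move (to 23).
That gives 3 winning moves.

3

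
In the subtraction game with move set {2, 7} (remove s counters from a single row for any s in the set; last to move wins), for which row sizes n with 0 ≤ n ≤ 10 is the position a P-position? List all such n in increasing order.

0, 1, 4, 5, 9, 10

Compute g(0), g(1), … for moves {2, 7}:
k:     0  1  2  3  4  5  6  7  8  9 10
g(k):  0  0  1  1  0  0  1  1  2  0  0
The P-positions (g = 0) in 0..10 are 0, 1, 4, 5, 9, 10.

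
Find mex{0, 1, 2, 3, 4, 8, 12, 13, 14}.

The values 0, 1, 2, 3, 4 are all present; 5 is the first non-negative integer missing from the set.

5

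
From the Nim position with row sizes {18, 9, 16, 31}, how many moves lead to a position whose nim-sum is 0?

3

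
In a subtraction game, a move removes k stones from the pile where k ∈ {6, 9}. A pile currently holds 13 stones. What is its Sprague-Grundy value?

2

Grundy values for subtraction set {6, 9}:
k:     0  1  2  3  4  5  6  7  8  9 10 11 12 13
g(k):  0  0  0  0  0  0  1  1  1  1  1  1  2  2
So g(13) = 2.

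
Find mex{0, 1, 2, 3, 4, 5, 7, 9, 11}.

6

The values 0, 1, 2, 3, 4, 5 are all present; 6 is the first non-negative integer missing from the set.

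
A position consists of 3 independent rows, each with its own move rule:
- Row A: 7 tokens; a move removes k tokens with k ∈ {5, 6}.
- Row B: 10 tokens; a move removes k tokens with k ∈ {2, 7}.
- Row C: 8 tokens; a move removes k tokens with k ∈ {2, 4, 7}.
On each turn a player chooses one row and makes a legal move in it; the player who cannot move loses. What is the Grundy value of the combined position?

0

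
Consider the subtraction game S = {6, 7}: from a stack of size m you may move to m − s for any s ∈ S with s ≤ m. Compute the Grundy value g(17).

Build the Grundy sequence with g(k) = mex{g(k−s) : s ∈ {6, 7}, s ≤ k}:
k:     0  1  2  3  4  5  6  7  8  9 10 11 12 13 14 15 16 17
g(k):  0  0  0  0  0  0  1  1  1  1  1  1  2  0  0  0  0  0
So g(17) = 0.

0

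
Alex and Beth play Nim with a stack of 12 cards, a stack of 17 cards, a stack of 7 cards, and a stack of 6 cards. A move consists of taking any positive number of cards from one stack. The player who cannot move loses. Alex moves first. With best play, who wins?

Alex wins

Write each in binary and XOR column by column:
  01100  (12)
  10001  (17)
  00111  (7)
  00110  (6)
  -----
  11100  (28)
The nim-sum is 28 ≠ 0, so this is an N-position: the player to move can win; Alex has a winning move.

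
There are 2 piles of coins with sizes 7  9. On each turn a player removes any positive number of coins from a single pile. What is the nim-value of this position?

Compute the nim-sum pairwise:
7 ^ 9 = 14

14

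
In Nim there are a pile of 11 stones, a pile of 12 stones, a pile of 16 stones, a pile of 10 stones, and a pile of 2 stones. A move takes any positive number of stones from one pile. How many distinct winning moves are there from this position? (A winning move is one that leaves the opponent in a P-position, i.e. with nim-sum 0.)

Compute the nim-sum pairwise:
11 XOR 12 = 7
7 XOR 16 = 23
23 XOR 10 = 29
29 XOR 2 = 31
The overall nim-sum is X = 31. A pile of size p has a winning move iff p XOR X < p (reduce it to p XOR X).
  11: 11 XOR 31 = 20 ≥ 11 — no move.
  12: 12 XOR 31 = 19 ≥ 12 — no move.
  16: 16 XOR 31 = 15 < 16 — winning move (to 15).
  10: 10 XOR 31 = 21 ≥ 10 — no move.
  2: 2 XOR 31 = 29 ≥ 2 — no move.
That gives 1 winning move.

1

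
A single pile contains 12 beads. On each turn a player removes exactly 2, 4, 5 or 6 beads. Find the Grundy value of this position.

2

Grundy values for subtraction set {2, 4, 5, 6}:
k:     0  1  2  3  4  5  6  7  8  9 10 11 12
g(k):  0  0  1  1  2  2  3  3  0  0  1  1  2
So g(12) = 2.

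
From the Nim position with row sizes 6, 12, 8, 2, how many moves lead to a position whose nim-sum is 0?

0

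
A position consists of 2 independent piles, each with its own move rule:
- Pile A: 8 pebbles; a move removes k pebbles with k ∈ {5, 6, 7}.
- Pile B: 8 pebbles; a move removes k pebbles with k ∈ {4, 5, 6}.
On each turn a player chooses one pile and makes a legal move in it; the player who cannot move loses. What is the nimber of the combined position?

Grundy values for pile A (subtraction set {5, 6, 7}):
k:     0  1  2  3  4  5  6  7  8
g(k):  0  0  0  0  0  1  1  1  1
So g(8) = 1.
Build the Grundy sequence for pile B with g(k) = mex{g(k−s) : s ∈ {4, 5, 6}, s ≤ k}:
k:     0  1  2  3  4  5  6  7  8
g(k):  0  0  0  0  1  1  1  1  2
So g(8) = 2.
The value of a disjunctive sum is the nim-sum of the parts.
Combined value = 1 XOR 2 = 3.

3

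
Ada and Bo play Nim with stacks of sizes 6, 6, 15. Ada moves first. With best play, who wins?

Ada wins

Nim-sum: 6 XOR 6 XOR 15 = 15.
The nim-sum is 15 ≠ 0, so this is an N-position: the player to move can win; Ada has a winning move.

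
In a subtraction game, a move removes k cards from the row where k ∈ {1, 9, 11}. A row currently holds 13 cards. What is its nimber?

Grundy values for subtraction set {1, 9, 11}:
k:     0  1  2  3  4  5  6  7  8  9 10 11 12 13
g(k):  0  1  0  1  0  1  0  1  0  1  0  1  0  1
So g(13) = 1.

1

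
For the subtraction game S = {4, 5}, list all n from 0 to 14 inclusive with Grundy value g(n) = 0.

Build the Grundy sequence with g(k) = mex{g(k−s) : s ∈ {4, 5}, s ≤ k}:
g(0) = mex{} = 0
g(1) = mex{} = 0
g(2) = mex{} = 0
g(3) = mex{} = 0
g(4) = mex{0} = 1
g(5) = mex{0} = 1
g(6) = mex{0} = 1
g(7) = mex{0} = 1
g(8) = mex{0,1} = 2
g(9) = mex{1} = 0
g(10) = mex{1} = 0
g(11) = mex{1} = 0
g(12) = mex{1,2} = 0
g(13) = mex{0,2} = 1
g(14) = mex{0} = 1
The P-positions (g = 0) in 0..14 are 0, 1, 2, 3, 9, 10, 11, 12.

0, 1, 2, 3, 9, 10, 11, 12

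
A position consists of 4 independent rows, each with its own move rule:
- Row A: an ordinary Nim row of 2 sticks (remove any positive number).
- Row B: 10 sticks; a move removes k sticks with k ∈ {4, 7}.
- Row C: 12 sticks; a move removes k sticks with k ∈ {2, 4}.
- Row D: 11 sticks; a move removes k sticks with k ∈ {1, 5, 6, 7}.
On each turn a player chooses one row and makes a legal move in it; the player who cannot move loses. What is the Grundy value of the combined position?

Row A is a plain Nim row of size 2, so its Grundy value is 2.
Grundy values for row B (subtraction set {4, 7}):
k:     0  1  2  3  4  5  6  7  8  9 10
g(k):  0  0  0  0  1  1  1  1  2  2  2
So g(10) = 2.
Grundy values for row C (subtraction set {2, 4}):
k:     0  1  2  3  4  5  6  7  8  9 10 11 12
g(k):  0  0  1  1  2  2  0  0  1  1  2  2  0
So g(12) = 0.
For row D, compute g(0), g(1), … with moves {1, 5, 6, 7}:
k:     0  1  2  3  4  5  6  7  8  9 10 11
g(k):  0  1  0  1  0  1  2  3  2  3  2  3
So g(11) = 3.
By the Sprague-Grundy theorem, the Grundy value of a sum of independent games is the XOR of the component values.
Combined value = 2 XOR 2 XOR 0 XOR 3 = 3.

3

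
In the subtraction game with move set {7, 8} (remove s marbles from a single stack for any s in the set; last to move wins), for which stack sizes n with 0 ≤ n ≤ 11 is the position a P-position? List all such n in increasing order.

0, 1, 2, 3, 4, 5, 6

Grundy values for subtraction set {7, 8}:
g(0) = mex{} = 0
g(1) = mex{} = 0
g(2) = mex{} = 0
g(3) = mex{} = 0
g(4) = mex{} = 0
g(5) = mex{} = 0
g(6) = mex{} = 0
g(7) = mex{0} = 1
g(8) = mex{0} = 1
g(9) = mex{0} = 1
g(10) = mex{0} = 1
g(11) = mex{0} = 1
The P-positions (g = 0) in 0..11 are 0, 1, 2, 3, 4, 5, 6.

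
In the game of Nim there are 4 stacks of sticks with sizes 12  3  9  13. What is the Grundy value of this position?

Compute the nim-sum pairwise:
12 ^ 3 = 15
15 ^ 9 = 6
6 ^ 13 = 11

11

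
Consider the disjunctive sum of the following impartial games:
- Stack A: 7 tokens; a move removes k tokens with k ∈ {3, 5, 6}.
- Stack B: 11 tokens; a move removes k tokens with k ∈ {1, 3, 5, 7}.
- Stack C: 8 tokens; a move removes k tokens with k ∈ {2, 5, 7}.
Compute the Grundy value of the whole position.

For stack A, compute g(0), g(1), … with moves {3, 5, 6}:
g(0) = mex{} = 0
g(1) = mex{} = 0
g(2) = mex{} = 0
g(3) = mex{0} = 1
g(4) = mex{0} = 1
g(5) = mex{0} = 1
g(6) = mex{0,1} = 2
g(7) = mex{0,1} = 2
So g(7) = 2.
Build the Grundy sequence for stack B with g(k) = mex{g(k−s) : s ∈ {1, 3, 5, 7}, s ≤ k}:
g(0) = mex{} = 0
g(1) = mex{0} = 1
g(2) = mex{1} = 0
g(3) = mex{0} = 1
g(4) = mex{1} = 0
g(5) = mex{0} = 1
g(6) = mex{1} = 0
g(7) = mex{0} = 1
g(8) = mex{1} = 0
g(9) = mex{0} = 1
g(10) = mex{1} = 0
g(11) = mex{0} = 1
So g(11) = 1.
Build the Grundy sequence for stack C with g(k) = mex{g(k−s) : s ∈ {2, 5, 7}, s ≤ k}:
g(0) = mex{} = 0
g(1) = mex{} = 0
g(2) = mex{0} = 1
g(3) = mex{0} = 1
g(4) = mex{1} = 0
g(5) = mex{0,1} = 2
g(6) = mex{0} = 1
g(7) = mex{0,1,2} = 3
g(8) = mex{0,1} = 2
So g(8) = 2.
The value of a disjunctive sum is the nim-sum of the parts.
Combined value = 2 ⊕ 1 ⊕ 2 = 1.

1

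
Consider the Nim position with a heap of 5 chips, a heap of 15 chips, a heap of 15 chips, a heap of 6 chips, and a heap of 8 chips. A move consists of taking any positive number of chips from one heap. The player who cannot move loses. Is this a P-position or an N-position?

N-position

Nim-sum: 5 ⊕ 15 ⊕ 15 ⊕ 6 ⊕ 8 = 11.
The nim-sum is 11 ≠ 0, so this is an N-position: the player to move can win.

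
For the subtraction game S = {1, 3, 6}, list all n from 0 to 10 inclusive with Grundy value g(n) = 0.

0, 2, 4, 9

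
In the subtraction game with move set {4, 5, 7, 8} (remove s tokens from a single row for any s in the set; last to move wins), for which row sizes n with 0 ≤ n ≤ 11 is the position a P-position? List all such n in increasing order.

0, 1, 2, 3

Grundy values for subtraction set {4, 5, 7, 8}:
k:     0  1  2  3  4  5  6  7  8  9 10 11
g(k):  0  0  0  0  1  1  1  1  2  2  2  2
The P-positions (g = 0) in 0..11 are 0, 1, 2, 3.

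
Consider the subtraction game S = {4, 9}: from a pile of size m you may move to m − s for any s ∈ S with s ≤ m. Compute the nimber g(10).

2

Compute g(0), g(1), … for moves {4, 9}:
k:     0  1  2  3  4  5  6  7  8  9 10
g(k):  0  0  0  0  1  1  1  1  0  2  2
So g(10) = 2.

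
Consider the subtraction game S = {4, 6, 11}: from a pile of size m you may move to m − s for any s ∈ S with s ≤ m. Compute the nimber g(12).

Grundy values for subtraction set {4, 6, 11}:
g(0) = mex{} = 0
g(1) = mex{} = 0
g(2) = mex{} = 0
g(3) = mex{} = 0
g(4) = mex{0} = 1
g(5) = mex{0} = 1
g(6) = mex{0} = 1
g(7) = mex{0} = 1
g(8) = mex{0,1} = 2
g(9) = mex{0,1} = 2
g(10) = mex{1} = 0
g(11) = mex{0,1} = 2
g(12) = mex{0,1,2} = 3
So g(12) = 3.

3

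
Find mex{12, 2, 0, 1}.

3

The values 0, 1, 2 are all present; 3 is the first non-negative integer missing from the set.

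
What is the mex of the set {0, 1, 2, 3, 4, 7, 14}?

5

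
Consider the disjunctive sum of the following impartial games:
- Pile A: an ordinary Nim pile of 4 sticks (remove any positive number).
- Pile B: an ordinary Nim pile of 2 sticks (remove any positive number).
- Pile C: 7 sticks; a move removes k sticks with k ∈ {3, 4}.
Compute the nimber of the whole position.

Pile A is a plain Nim pile of size 4, so its Grundy value is 4.
Pile B is a plain Nim pile of size 2, so its Grundy value is 2.
For pile C, compute g(0), g(1), … with moves {3, 4}:
g(0) = mex{} = 0
g(1) = mex{} = 0
g(2) = mex{} = 0
g(3) = mex{0} = 1
g(4) = mex{0} = 1
g(5) = mex{0} = 1
g(6) = mex{0,1} = 2
g(7) = mex{1} = 0
So g(7) = 0.
By the Sprague-Grundy theorem, the Grundy value of a sum of independent games is the XOR of the component values.
Combined value = 4 XOR 2 XOR 0 = 6.

6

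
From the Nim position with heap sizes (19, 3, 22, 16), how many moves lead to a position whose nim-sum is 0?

3

Nim-sum: 19 XOR 3 XOR 22 XOR 16 = 22.
The overall nim-sum is X = 22. A heap of size p has a winning move iff p XOR X < p (reduce it to p XOR X).
  19: 19 XOR 22 = 5 < 19 — winning move (to 5).
  3: 3 XOR 22 = 21 ≥ 3 — no move.
  22: 22 XOR 22 = 0 < 22 — winning move (to 0).
  16: 16 XOR 22 = 6 < 16 — winning move (to 6).
That gives 3 winning moves.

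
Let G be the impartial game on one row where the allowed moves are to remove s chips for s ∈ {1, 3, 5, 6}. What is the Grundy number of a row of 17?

2

Grundy values for subtraction set {1, 3, 5, 6}:
k:     0  1  2  3  4  5  6  7  8  9 10 11 12 13 14 15 16 17
g(k):  0  1  0  1  0  1  2  3  2  3  2  0  1  0  1  0  1  2
So g(17) = 2.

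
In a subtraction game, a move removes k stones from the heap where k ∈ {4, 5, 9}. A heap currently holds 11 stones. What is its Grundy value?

2

Build the Grundy sequence with g(k) = mex{g(k−s) : s ∈ {4, 5, 9}, s ≤ k}:
g(0) = mex{} = 0
g(1) = mex{} = 0
g(2) = mex{} = 0
g(3) = mex{} = 0
g(4) = mex{0} = 1
g(5) = mex{0} = 1
g(6) = mex{0} = 1
g(7) = mex{0} = 1
g(8) = mex{0,1} = 2
g(9) = mex{0,1} = 2
g(10) = mex{0,1} = 2
g(11) = mex{0,1} = 2
So g(11) = 2.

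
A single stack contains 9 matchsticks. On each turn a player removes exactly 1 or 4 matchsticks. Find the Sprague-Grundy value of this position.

2

Grundy values for subtraction set {1, 4}:
g(0) = mex{} = 0
g(1) = mex{0} = 1
g(2) = mex{1} = 0
g(3) = mex{0} = 1
g(4) = mex{0,1} = 2
g(5) = mex{1,2} = 0
g(6) = mex{0} = 1
g(7) = mex{1} = 0
g(8) = mex{0,2} = 1
g(9) = mex{0,1} = 2
So g(9) = 2.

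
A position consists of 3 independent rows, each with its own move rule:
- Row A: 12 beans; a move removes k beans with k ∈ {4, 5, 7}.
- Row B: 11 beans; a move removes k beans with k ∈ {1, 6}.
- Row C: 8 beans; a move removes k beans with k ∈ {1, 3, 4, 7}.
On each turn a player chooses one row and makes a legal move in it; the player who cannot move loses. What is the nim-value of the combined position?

0

Grundy values for row A (subtraction set {4, 5, 7}):
g(0) = mex{} = 0
g(1) = mex{} = 0
g(2) = mex{} = 0
g(3) = mex{} = 0
g(4) = mex{0} = 1
g(5) = mex{0} = 1
g(6) = mex{0} = 1
g(7) = mex{0} = 1
g(8) = mex{0,1} = 2
g(9) = mex{0,1} = 2
g(10) = mex{0,1} = 2
g(11) = mex{1} = 0
g(12) = mex{1,2} = 0
So g(12) = 0.
For row B, compute g(0), g(1), … with moves {1, 6}:
g(0) = mex{} = 0
g(1) = mex{0} = 1
g(2) = mex{1} = 0
g(3) = mex{0} = 1
g(4) = mex{1} = 0
g(5) = mex{0} = 1
g(6) = mex{0,1} = 2
g(7) = mex{1,2} = 0
g(8) = mex{0} = 1
g(9) = mex{1} = 0
g(10) = mex{0} = 1
g(11) = mex{1} = 0
So g(11) = 0.
Build the Grundy sequence for row C with g(k) = mex{g(k−s) : s ∈ {1, 3, 4, 7}, s ≤ k}:
k:     0  1  2  3  4  5  6  7  8
g(k):  0  1  0  1  2  3  2  3  0
So g(8) = 0.
By the Sprague-Grundy theorem, the Grundy value of a sum of independent games is the XOR of the component values.
Combined value = 0 XOR 0 XOR 0 = 0.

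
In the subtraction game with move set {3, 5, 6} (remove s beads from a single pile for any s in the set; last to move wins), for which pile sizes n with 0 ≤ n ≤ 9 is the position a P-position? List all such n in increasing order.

0, 1, 2, 9

Compute g(0), g(1), … for moves {3, 5, 6}:
k:     0  1  2  3  4  5  6  7  8  9
g(k):  0  0  0  1  1  1  2  2  2  0
The P-positions (g = 0) in 0..9 are 0, 1, 2, 9.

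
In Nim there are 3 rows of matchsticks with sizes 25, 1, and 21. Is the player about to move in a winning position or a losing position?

Winning position

Nim-sum: 25 ^ 1 ^ 21 = 13.
The nim-sum is 13 ≠ 0, so this is an N-position: the player to move can win.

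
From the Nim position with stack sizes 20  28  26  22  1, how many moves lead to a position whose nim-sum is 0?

Compute the nim-sum pairwise:
20 XOR 28 = 8
8 XOR 26 = 18
18 XOR 22 = 4
4 XOR 1 = 5
The overall nim-sum is X = 5. A stack of size p has a winning move iff p XOR X < p (reduce it to p XOR X).
  20: 20 XOR 5 = 17 < 20 — winning move (to 17).
  28: 28 XOR 5 = 25 < 28 — winning move (to 25).
  26: 26 XOR 5 = 31 ≥ 26 — no move.
  22: 22 XOR 5 = 19 < 22 — winning move (to 19).
  1: 1 XOR 5 = 4 ≥ 1 — no move.
That gives 3 winning moves.

3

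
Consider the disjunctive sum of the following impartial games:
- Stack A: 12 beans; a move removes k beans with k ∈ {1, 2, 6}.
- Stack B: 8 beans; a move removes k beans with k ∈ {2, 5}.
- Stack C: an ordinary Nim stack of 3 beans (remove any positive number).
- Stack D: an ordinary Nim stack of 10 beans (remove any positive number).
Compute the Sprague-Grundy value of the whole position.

Grundy values for stack A (subtraction set {1, 2, 6}):
g(0) = mex{} = 0
g(1) = mex{0} = 1
g(2) = mex{0,1} = 2
g(3) = mex{1,2} = 0
g(4) = mex{0,2} = 1
g(5) = mex{0,1} = 2
g(6) = mex{0,1,2} = 3
g(7) = mex{1,2,3} = 0
g(8) = mex{0,2,3} = 1
g(9) = mex{0,1} = 2
g(10) = mex{1,2} = 0
g(11) = mex{0,2} = 1
g(12) = mex{0,1,3} = 2
So g(12) = 2.
Grundy values for stack B (subtraction set {2, 5}):
k:     0  1  2  3  4  5  6  7  8
g(k):  0  0  1  1  0  2  1  0  0
So g(8) = 0.
Stack C is a plain Nim stack of size 3, so its Grundy value is 3.
Stack D is a plain Nim stack of size 10, so its Grundy value is 10.
The value of a disjunctive sum is the nim-sum of the parts.
Combined value = 2 ⊕ 0 ⊕ 3 ⊕ 10 = 11.

11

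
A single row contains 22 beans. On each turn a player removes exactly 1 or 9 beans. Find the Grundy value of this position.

Grundy values for subtraction set {1, 9}:
k:     0  1  2  3  4  5  6  7  8  9 10 11 12 13 14 15 16 17 18 19 20 21 22
g(k):  0  1  0  1  0  1  0  1  0  1  0  1  0  1  0  1  0  1  0  1  0  1  0
So g(22) = 0.

0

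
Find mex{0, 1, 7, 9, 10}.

2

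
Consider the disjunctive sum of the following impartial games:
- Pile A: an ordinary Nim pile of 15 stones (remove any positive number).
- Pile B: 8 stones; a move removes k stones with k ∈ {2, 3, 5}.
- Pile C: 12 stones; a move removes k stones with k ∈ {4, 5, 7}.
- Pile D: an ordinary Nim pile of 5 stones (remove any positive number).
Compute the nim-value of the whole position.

10

Pile A is a plain Nim pile of size 15, so its Grundy value is 15.
For pile B, compute g(0), g(1), … with moves {2, 3, 5}:
g(0) = mex{} = 0
g(1) = mex{} = 0
g(2) = mex{0} = 1
g(3) = mex{0} = 1
g(4) = mex{0,1} = 2
g(5) = mex{0,1} = 2
g(6) = mex{0,1,2} = 3
g(7) = mex{1,2} = 0
g(8) = mex{1,2,3} = 0
So g(8) = 0.
Grundy values for pile C (subtraction set {4, 5, 7}):
g(0) = mex{} = 0
g(1) = mex{} = 0
g(2) = mex{} = 0
g(3) = mex{} = 0
g(4) = mex{0} = 1
g(5) = mex{0} = 1
g(6) = mex{0} = 1
g(7) = mex{0} = 1
g(8) = mex{0,1} = 2
g(9) = mex{0,1} = 2
g(10) = mex{0,1} = 2
g(11) = mex{1} = 0
g(12) = mex{1,2} = 0
So g(12) = 0.
Pile D is a plain Nim pile of size 5, so its Grundy value is 5.
The value of a disjunctive sum is the nim-sum of the parts.
Combined value = 15 XOR 0 XOR 0 XOR 5 = 10.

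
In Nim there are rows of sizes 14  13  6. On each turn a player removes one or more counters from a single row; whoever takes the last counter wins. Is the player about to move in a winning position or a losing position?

Winning position

In binary:
  1110  (14)
  1101  (13)
  0110  (6)
  ----
  0101  (5)
The nim-sum is 5 ≠ 0, so this is an N-position: the player to move can win.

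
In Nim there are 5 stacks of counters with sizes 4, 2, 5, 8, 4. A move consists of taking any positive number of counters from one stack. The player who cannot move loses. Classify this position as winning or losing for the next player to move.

Winning position

Nim-sum: 4 ^ 2 ^ 5 ^ 8 ^ 4 = 15.
The nim-sum is 15 ≠ 0, so this is an N-position: the player to move can win.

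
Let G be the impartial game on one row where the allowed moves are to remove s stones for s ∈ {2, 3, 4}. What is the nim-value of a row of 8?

1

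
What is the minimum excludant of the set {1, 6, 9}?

0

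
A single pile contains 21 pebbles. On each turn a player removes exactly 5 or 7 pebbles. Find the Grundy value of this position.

Compute g(0), g(1), … for moves {5, 7}:
k:     0  1  2  3  4  5  6  7  8  9 10 11 12 13 14 15 16 17 18 19 20 21
g(k):  0  0  0  0  0  1  1  1  1  1  2  2  0  0  0  0  0  1  1  1  1  1
So g(21) = 1.

1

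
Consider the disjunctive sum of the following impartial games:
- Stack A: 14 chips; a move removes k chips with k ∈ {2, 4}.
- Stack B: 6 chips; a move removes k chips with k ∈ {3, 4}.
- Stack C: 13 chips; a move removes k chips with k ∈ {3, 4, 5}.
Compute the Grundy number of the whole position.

2

Grundy values for stack A (subtraction set {2, 4}):
g(0) = mex{} = 0
g(1) = mex{} = 0
g(2) = mex{0} = 1
g(3) = mex{0} = 1
g(4) = mex{0,1} = 2
g(5) = mex{0,1} = 2
g(6) = mex{1,2} = 0
g(7) = mex{1,2} = 0
g(8) = mex{0,2} = 1
g(9) = mex{0,2} = 1
g(10) = mex{0,1} = 2
g(11) = mex{0,1} = 2
g(12) = mex{1,2} = 0
g(13) = mex{1,2} = 0
g(14) = mex{0,2} = 1
So g(14) = 1.
Build the Grundy sequence for stack B with g(k) = mex{g(k−s) : s ∈ {3, 4}, s ≤ k}:
g(0) = mex{} = 0
g(1) = mex{} = 0
g(2) = mex{} = 0
g(3) = mex{0} = 1
g(4) = mex{0} = 1
g(5) = mex{0} = 1
g(6) = mex{0,1} = 2
So g(6) = 2.
For stack C, compute g(0), g(1), … with moves {3, 4, 5}:
g(0) = mex{} = 0
g(1) = mex{} = 0
g(2) = mex{} = 0
g(3) = mex{0} = 1
g(4) = mex{0} = 1
g(5) = mex{0} = 1
g(6) = mex{0,1} = 2
g(7) = mex{0,1} = 2
g(8) = mex{1} = 0
g(9) = mex{1,2} = 0
g(10) = mex{1,2} = 0
g(11) = mex{0,2} = 1
g(12) = mex{0,2} = 1
g(13) = mex{0} = 1
So g(13) = 1.
The value of a disjunctive sum is the nim-sum of the parts.
Combined value = 1 XOR 2 XOR 1 = 2.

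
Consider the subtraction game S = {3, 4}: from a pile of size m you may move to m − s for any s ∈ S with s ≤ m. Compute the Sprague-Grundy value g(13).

Grundy values for subtraction set {3, 4}:
g(0) = mex{} = 0
g(1) = mex{} = 0
g(2) = mex{} = 0
g(3) = mex{0} = 1
g(4) = mex{0} = 1
g(5) = mex{0} = 1
g(6) = mex{0,1} = 2
g(7) = mex{1} = 0
g(8) = mex{1} = 0
g(9) = mex{1,2} = 0
g(10) = mex{0,2} = 1
g(11) = mex{0} = 1
g(12) = mex{0} = 1
g(13) = mex{0,1} = 2
So g(13) = 2.

2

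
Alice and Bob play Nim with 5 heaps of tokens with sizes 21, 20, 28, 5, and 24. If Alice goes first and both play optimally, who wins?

Bob wins

Compute the nim-sum pairwise:
21 XOR 20 = 1
1 XOR 28 = 29
29 XOR 5 = 24
24 XOR 24 = 0
The nim-sum is 0, so this is a P-position: the player to move is in a losing position under optimal play; Alice is about to move from it and so loses — Bob wins.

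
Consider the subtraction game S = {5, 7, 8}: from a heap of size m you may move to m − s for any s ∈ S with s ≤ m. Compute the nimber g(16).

0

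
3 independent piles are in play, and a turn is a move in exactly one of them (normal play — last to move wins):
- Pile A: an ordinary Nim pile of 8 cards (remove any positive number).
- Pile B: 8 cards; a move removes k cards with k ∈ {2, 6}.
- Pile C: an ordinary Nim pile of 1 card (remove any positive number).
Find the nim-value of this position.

9

Pile A is a plain Nim pile of size 8, so its Grundy value is 8.
For pile B, compute g(0), g(1), … with moves {2, 6}:
g(0) = mex{} = 0
g(1) = mex{} = 0
g(2) = mex{0} = 1
g(3) = mex{0} = 1
g(4) = mex{1} = 0
g(5) = mex{1} = 0
g(6) = mex{0} = 1
g(7) = mex{0} = 1
g(8) = mex{1} = 0
So g(8) = 0.
Pile C is a plain Nim pile of size 1, so its Grundy value is 1.
By the Sprague-Grundy theorem, the Grundy value of a sum of independent games is the XOR of the component values.
Combined value = 8 ⊕ 0 ⊕ 1 = 9.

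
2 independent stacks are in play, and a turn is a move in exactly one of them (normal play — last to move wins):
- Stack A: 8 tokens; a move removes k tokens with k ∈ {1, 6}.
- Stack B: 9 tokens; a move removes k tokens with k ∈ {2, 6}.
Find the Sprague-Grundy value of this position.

1

Grundy values for stack A (subtraction set {1, 6}):
k:     0  1  2  3  4  5  6  7  8
g(k):  0  1  0  1  0  1  2  0  1
So g(8) = 1.
Build the Grundy sequence for stack B with g(k) = mex{g(k−s) : s ∈ {2, 6}, s ≤ k}:
k:     0  1  2  3  4  5  6  7  8  9
g(k):  0  0  1  1  0  0  1  1  0  0
So g(9) = 0.
The value of a disjunctive sum is the nim-sum of the parts.
Combined value = 1 ⊕ 0 = 1.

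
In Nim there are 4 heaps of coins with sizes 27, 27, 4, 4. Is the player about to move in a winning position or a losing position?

Compute the nim-sum pairwise:
27 ⊕ 27 = 0
0 ⊕ 4 = 4
4 ⊕ 4 = 0
The nim-sum is 0, so this is a P-position: the player to move is in a losing position under optimal play.

Losing position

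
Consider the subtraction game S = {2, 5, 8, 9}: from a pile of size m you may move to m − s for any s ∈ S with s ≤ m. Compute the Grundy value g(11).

0

Grundy values for subtraction set {2, 5, 8, 9}:
g(0) = mex{} = 0
g(1) = mex{} = 0
g(2) = mex{0} = 1
g(3) = mex{0} = 1
g(4) = mex{1} = 0
g(5) = mex{0,1} = 2
g(6) = mex{0} = 1
g(7) = mex{1,2} = 0
g(8) = mex{0,1} = 2
g(9) = mex{0} = 1
g(10) = mex{0,1,2} = 3
g(11) = mex{1} = 0
So g(11) = 0.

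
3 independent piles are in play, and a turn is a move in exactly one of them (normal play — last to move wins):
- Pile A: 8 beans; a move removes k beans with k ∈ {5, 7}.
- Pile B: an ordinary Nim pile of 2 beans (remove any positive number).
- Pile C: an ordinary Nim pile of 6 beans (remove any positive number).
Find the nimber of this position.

Build the Grundy sequence for pile A with g(k) = mex{g(k−s) : s ∈ {5, 7}, s ≤ k}:
k:     0  1  2  3  4  5  6  7  8
g(k):  0  0  0  0  0  1  1  1  1
So g(8) = 1.
Pile B is a plain Nim pile of size 2, so its Grundy value is 2.
Pile C is a plain Nim pile of size 6, so its Grundy value is 6.
The value of a disjunctive sum is the nim-sum of the parts.
Combined value = 1 XOR 2 XOR 6 = 5.

5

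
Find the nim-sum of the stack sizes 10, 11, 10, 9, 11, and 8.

1

In binary:
  1010  (10)
  1011  (11)
  1010  (10)
  1001  (9)
  1011  (11)
  1000  (8)
  ----
  0001  (1)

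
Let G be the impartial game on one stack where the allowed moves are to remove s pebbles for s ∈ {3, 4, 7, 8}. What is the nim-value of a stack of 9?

3

Grundy values for subtraction set {3, 4, 7, 8}:
k:     0  1  2  3  4  5  6  7  8  9
g(k):  0  0  0  1  1  1  2  2  2  3
So g(9) = 3.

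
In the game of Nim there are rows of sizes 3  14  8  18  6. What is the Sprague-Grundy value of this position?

17

Nim-sum: 3 ^ 14 ^ 8 ^ 18 ^ 6 = 17.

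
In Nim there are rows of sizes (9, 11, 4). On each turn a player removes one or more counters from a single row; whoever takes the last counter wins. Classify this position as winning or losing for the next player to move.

Winning position

Nim-sum: 9 ⊕ 11 ⊕ 4 = 6.
The nim-sum is 6 ≠ 0, so this is an N-position: the player to move can win.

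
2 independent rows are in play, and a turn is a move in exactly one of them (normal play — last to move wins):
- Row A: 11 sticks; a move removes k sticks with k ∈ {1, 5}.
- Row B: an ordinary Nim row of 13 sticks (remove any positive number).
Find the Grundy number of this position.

Build the Grundy sequence for row A with g(k) = mex{g(k−s) : s ∈ {1, 5}, s ≤ k}:
g(0) = mex{} = 0
g(1) = mex{0} = 1
g(2) = mex{1} = 0
g(3) = mex{0} = 1
g(4) = mex{1} = 0
g(5) = mex{0} = 1
g(6) = mex{1} = 0
g(7) = mex{0} = 1
g(8) = mex{1} = 0
g(9) = mex{0} = 1
g(10) = mex{1} = 0
g(11) = mex{0} = 1
So g(11) = 1.
Row B is a plain Nim row of size 13, so its Grundy value is 13.
By the Sprague-Grundy theorem, the Grundy value of a sum of independent games is the XOR of the component values.
Combined value = 1 ⊕ 13 = 12.

12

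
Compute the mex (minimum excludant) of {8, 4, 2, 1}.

0 is not in the set, so the mex is 0.

0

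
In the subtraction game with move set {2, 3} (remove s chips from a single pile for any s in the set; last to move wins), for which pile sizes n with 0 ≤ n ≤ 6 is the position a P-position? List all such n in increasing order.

0, 1, 5, 6

Grundy values for subtraction set {2, 3}:
k:     0  1  2  3  4  5  6
g(k):  0  0  1  1  2  0  0
The P-positions (g = 0) in 0..6 are 0, 1, 5, 6.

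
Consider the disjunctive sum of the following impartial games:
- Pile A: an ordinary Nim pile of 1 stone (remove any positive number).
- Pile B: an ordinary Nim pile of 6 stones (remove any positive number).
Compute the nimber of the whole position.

7

Pile A is a plain Nim pile of size 1, so its Grundy value is 1.
Pile B is a plain Nim pile of size 6, so its Grundy value is 6.
By the Sprague-Grundy theorem, the Grundy value of a sum of independent games is the XOR of the component values.
Combined value = 1 XOR 6 = 7.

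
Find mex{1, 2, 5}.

0 is not in the set, so the mex is 0.

0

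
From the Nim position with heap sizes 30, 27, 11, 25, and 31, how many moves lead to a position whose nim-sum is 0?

5

Nim-sum: 30 ⊕ 27 ⊕ 11 ⊕ 25 ⊕ 31 = 8.
The overall nim-sum is X = 8. A heap of size p has a winning move iff p XOR X < p (reduce it to p XOR X).
  30: 30 XOR 8 = 22 < 30 — winning move (to 22).
  27: 27 XOR 8 = 19 < 27 — winning move (to 19).
  11: 11 XOR 8 = 3 < 11 — winning move (to 3).
  25: 25 XOR 8 = 17 < 25 — winning move (to 17).
  31: 31 XOR 8 = 23 < 31 — winning move (to 23).
That gives 5 winning moves.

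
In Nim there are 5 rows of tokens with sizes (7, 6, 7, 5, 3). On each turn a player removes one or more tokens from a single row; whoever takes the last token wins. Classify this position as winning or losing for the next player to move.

Bitwise XOR of the heap sizes:
  111  (7)
  110  (6)
  111  (7)
  101  (5)
  011  (3)
  ---
  000  (0)
The nim-sum is 0, so this is a P-position: the player to move is in a losing position under optimal play.

Losing position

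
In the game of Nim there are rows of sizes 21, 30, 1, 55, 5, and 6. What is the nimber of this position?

Compute the nim-sum pairwise:
21 ⊕ 30 = 11
11 ⊕ 1 = 10
10 ⊕ 55 = 61
61 ⊕ 5 = 56
56 ⊕ 6 = 62

62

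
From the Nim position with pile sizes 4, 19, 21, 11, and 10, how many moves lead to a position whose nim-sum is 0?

3

Compute the nim-sum pairwise:
4 XOR 19 = 23
23 XOR 21 = 2
2 XOR 11 = 9
9 XOR 10 = 3
The overall nim-sum is X = 3. A pile of size p has a winning move iff p XOR X < p (reduce it to p XOR X).
  4: 4 XOR 3 = 7 ≥ 4 — no move.
  19: 19 XOR 3 = 16 < 19 — winning move (to 16).
  21: 21 XOR 3 = 22 ≥ 21 — no move.
  11: 11 XOR 3 = 8 < 11 — winning move (to 8).
  10: 10 XOR 3 = 9 < 10 — winning move (to 9).
That gives 3 winning moves.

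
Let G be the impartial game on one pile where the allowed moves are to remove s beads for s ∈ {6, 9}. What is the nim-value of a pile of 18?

0

Grundy values for subtraction set {6, 9}:
k:     0  1  2  3  4  5  6  7  8  9 10 11 12 13 14 15 16 17 18
g(k):  0  0  0  0  0  0  1  1  1  1  1  1  2  2  2  0  0  0  0
So g(18) = 0.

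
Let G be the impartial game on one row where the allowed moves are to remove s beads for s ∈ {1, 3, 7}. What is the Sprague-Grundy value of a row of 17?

1

Compute g(0), g(1), … for moves {1, 3, 7}:
k:     0  1  2  3  4  5  6  7  8  9 10 11 12 13 14 15 16 17
g(k):  0  1  0  1  0  1  0  1  0  1  0  1  0  1  0  1  0  1
So g(17) = 1.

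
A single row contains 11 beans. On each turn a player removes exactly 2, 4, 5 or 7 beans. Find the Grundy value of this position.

Compute g(0), g(1), … for moves {2, 4, 5, 7}:
g(0) = mex{} = 0
g(1) = mex{} = 0
g(2) = mex{0} = 1
g(3) = mex{0} = 1
g(4) = mex{0,1} = 2
g(5) = mex{0,1} = 2
g(6) = mex{0,1,2} = 3
g(7) = mex{0,1,2} = 3
g(8) = mex{0,1,2,3} = 4
g(9) = mex{1,2,3} = 0
g(10) = mex{1,2,3,4} = 0
g(11) = mex{0,2,3} = 1
So g(11) = 1.

1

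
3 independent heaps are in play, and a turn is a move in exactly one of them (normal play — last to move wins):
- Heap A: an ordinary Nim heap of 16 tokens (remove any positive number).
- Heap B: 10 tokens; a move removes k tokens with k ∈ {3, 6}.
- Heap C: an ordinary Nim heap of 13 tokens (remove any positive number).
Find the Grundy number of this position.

29

Heap A is a plain Nim heap of size 16, so its Grundy value is 16.
Build the Grundy sequence for heap B with g(k) = mex{g(k−s) : s ∈ {3, 6}, s ≤ k}:
k:     0  1  2  3  4  5  6  7  8  9 10
g(k):  0  0  0  1  1  1  2  2  2  0  0
So g(10) = 0.
Heap C is a plain Nim heap of size 13, so its Grundy value is 13.
The value of a disjunctive sum is the nim-sum of the parts.
Combined value = 16 ⊕ 0 ⊕ 13 = 29.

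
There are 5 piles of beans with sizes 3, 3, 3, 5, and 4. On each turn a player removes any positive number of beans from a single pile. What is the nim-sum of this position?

Write each in binary and XOR column by column:
  011  (3)
  011  (3)
  011  (3)
  101  (5)
  100  (4)
  ---
  010  (2)

2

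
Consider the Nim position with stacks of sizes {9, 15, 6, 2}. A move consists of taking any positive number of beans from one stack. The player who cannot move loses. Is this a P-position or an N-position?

N-position

Compute the nim-sum pairwise:
9 XOR 15 = 6
6 XOR 6 = 0
0 XOR 2 = 2
The nim-sum is 2 ≠ 0, so this is an N-position: the player to move can win.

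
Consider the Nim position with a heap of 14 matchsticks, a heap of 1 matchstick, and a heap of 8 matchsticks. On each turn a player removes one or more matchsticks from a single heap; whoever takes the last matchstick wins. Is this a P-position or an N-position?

Compute the nim-sum pairwise:
14 ⊕ 1 = 15
15 ⊕ 8 = 7
The nim-sum is 7 ≠ 0, so this is an N-position: the player to move can win.

N-position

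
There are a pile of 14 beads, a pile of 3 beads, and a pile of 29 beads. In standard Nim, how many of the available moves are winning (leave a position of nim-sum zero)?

Nim-sum: 14 ^ 3 ^ 29 = 16.
The overall nim-sum is X = 16. A pile of size p has a winning move iff p XOR X < p (reduce it to p XOR X).
  14: 14 XOR 16 = 30 ≥ 14 — no move.
  3: 3 XOR 16 = 19 ≥ 3 — no move.
  29: 29 XOR 16 = 13 < 29 — winning move (to 13).
That gives 1 winning move.

1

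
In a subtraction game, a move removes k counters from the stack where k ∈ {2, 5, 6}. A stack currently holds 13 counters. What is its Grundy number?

1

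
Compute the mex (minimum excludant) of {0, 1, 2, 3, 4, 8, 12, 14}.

5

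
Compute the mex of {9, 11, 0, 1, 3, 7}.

2

The values 0, 1 are all present; 2 is the first non-negative integer missing from the set.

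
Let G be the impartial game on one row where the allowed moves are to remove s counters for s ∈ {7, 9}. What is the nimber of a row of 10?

1

Compute g(0), g(1), … for moves {7, 9}:
g(0) = mex{} = 0
g(1) = mex{} = 0
g(2) = mex{} = 0
g(3) = mex{} = 0
g(4) = mex{} = 0
g(5) = mex{} = 0
g(6) = mex{} = 0
g(7) = mex{0} = 1
g(8) = mex{0} = 1
g(9) = mex{0} = 1
g(10) = mex{0} = 1
So g(10) = 1.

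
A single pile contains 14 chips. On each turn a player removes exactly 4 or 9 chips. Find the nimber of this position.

0

Grundy values for subtraction set {4, 9}:
k:     0  1  2  3  4  5  6  7  8  9 10 11 12 13 14
g(k):  0  0  0  0  1  1  1  1  0  2  2  2  1  0  0
So g(14) = 0.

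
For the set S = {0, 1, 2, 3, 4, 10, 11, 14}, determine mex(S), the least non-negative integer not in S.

The values 0, 1, 2, 3, 4 are all present; 5 is the first non-negative integer missing from the set.

5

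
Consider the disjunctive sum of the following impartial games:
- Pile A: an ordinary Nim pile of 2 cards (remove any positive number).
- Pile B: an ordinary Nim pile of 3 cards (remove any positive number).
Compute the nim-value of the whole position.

1

Pile A is a plain Nim pile of size 2, so its Grundy value is 2.
Pile B is a plain Nim pile of size 3, so its Grundy value is 3.
By the Sprague-Grundy theorem, the Grundy value of a sum of independent games is the XOR of the component values.
Combined value = 2 XOR 3 = 1.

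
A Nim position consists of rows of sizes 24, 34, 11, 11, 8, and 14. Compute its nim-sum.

60

In binary:
  011000  (24)
  100010  (34)
  001011  (11)
  001011  (11)
  001000  (8)
  001110  (14)
  ------
  111100  (60)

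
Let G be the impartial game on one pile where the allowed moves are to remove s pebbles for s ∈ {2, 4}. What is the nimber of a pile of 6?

0

Grundy values for subtraction set {2, 4}:
g(0) = mex{} = 0
g(1) = mex{} = 0
g(2) = mex{0} = 1
g(3) = mex{0} = 1
g(4) = mex{0,1} = 2
g(5) = mex{0,1} = 2
g(6) = mex{1,2} = 0
So g(6) = 0.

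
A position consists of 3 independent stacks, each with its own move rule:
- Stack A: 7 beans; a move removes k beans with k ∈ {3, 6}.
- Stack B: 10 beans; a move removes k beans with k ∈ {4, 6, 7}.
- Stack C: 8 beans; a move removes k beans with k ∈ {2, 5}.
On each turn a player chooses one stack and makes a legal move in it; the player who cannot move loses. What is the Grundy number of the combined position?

For stack A, compute g(0), g(1), … with moves {3, 6}:
g(0) = mex{} = 0
g(1) = mex{} = 0
g(2) = mex{} = 0
g(3) = mex{0} = 1
g(4) = mex{0} = 1
g(5) = mex{0} = 1
g(6) = mex{0,1} = 2
g(7) = mex{0,1} = 2
So g(7) = 2.
Build the Grundy sequence for stack B with g(k) = mex{g(k−s) : s ∈ {4, 6, 7}, s ≤ k}:
k:     0  1  2  3  4  5  6  7  8  9 10
g(k):  0  0  0  0  1  1  1  1  2  2  2
So g(10) = 2.
Grundy values for stack C (subtraction set {2, 5}):
g(0) = mex{} = 0
g(1) = mex{} = 0
g(2) = mex{0} = 1
g(3) = mex{0} = 1
g(4) = mex{1} = 0
g(5) = mex{0,1} = 2
g(6) = mex{0} = 1
g(7) = mex{1,2} = 0
g(8) = mex{1} = 0
So g(8) = 0.
By the Sprague-Grundy theorem, the Grundy value of a sum of independent games is the XOR of the component values.
Combined value = 2 XOR 2 XOR 0 = 0.

0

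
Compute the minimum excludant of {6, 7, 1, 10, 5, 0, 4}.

2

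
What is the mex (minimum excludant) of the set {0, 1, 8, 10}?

The values 0, 1 are all present; 2 is the first non-negative integer missing from the set.

2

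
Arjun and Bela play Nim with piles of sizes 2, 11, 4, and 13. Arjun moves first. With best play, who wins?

Nim-sum: 2 ⊕ 11 ⊕ 4 ⊕ 13 = 0.
The nim-sum is 0, so this is a P-position: the player to move is in a losing position under optimal play; Arjun is about to move from it and so loses — Bela wins.

Bela wins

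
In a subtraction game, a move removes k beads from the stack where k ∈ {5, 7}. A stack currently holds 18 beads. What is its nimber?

1

Grundy values for subtraction set {5, 7}:
k:     0  1  2  3  4  5  6  7  8  9 10 11 12 13 14 15 16 17 18
g(k):  0  0  0  0  0  1  1  1  1  1  2  2  0  0  0  0  0  1  1
So g(18) = 1.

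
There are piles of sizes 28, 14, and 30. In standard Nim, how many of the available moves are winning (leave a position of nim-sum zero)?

Compute the nim-sum pairwise:
28 ^ 14 = 18
18 ^ 30 = 12
The overall nim-sum is X = 12. A pile of size p has a winning move iff p XOR X < p (reduce it to p XOR X).
  28: 28 XOR 12 = 16 < 28 — winning move (to 16).
  14: 14 XOR 12 = 2 < 14 — winning move (to 2).
  30: 30 XOR 12 = 18 < 30 — winning move (to 18).
That gives 3 winning moves.

3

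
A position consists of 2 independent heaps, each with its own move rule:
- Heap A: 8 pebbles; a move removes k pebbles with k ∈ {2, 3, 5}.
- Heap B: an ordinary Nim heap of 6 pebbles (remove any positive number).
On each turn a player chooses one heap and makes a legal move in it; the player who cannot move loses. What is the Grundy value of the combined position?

For heap A, compute g(0), g(1), … with moves {2, 3, 5}:
k:     0  1  2  3  4  5  6  7  8
g(k):  0  0  1  1  2  2  3  0  0
So g(8) = 0.
Heap B is a plain Nim heap of size 6, so its Grundy value is 6.
The value of a disjunctive sum is the nim-sum of the parts.
Combined value = 0 XOR 6 = 6.

6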